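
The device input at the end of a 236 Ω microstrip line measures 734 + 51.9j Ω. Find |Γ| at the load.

|Γ| ≈ 0.515

Γ = (Z_L − Z_0)/(Z_L + Z_0) = (498 + j51.9)/(970 + j51.9)
|Γ| = 501/971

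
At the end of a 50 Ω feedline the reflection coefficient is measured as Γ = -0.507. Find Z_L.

Z_L ≈ 16.4 Ω

Z_L = Z_0·(1 + Γ)/(1 − Γ) = 50·(0.493)/(1.51)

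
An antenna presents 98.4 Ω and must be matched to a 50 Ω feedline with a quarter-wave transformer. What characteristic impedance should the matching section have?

Z_qwt = √(Z_0·R_L) = √(50 × 98.4) = √4920

Z_qwt ≈ 70.1 Ω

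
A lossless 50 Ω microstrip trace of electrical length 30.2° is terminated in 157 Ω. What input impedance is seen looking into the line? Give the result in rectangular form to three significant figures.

tan(βl) = tan(30.2°) = 0.582
Z_in = Z_0·(Z_L + jZ_0·tanβl)/(Z_0 + jZ_L·tanβl)
     = 50·(157 + j29.1)/(50 + j91.4)

Z_in ≈ 48.4 − j59.4 Ω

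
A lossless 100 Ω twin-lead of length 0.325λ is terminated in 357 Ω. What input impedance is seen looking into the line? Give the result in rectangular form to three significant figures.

Z_in ≈ 34.6 + j46 Ω

βl = 2π × 0.325 = 117°
tan(βl) = tan(117°) = -1.96
Z_in = Z_0·(Z_L + jZ_0·tanβl)/(Z_0 + jZ_L·tanβl)
     = 100·(357 − j196)/(100 − j701)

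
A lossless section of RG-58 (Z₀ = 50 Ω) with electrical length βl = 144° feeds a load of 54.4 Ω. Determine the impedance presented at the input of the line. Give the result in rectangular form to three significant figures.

Z_in ≈ 51.2 + j4.11 Ω

tan(βl) = tan(144°) = -0.727
Z_in = Z_0·(Z_L + jZ_0·tanβl)/(Z_0 + jZ_L·tanβl)
     = 50·(54.4 − j36.3)/(50 − j39.5)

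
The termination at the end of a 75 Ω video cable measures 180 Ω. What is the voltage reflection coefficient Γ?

Γ = 0.412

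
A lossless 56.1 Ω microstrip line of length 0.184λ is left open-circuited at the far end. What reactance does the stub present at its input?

βl = 2π × 0.184 = 66.2°
tan(βl) = 2.27
For an open-circuited stub, Z_in = −jZ_0·cot(βl) = −jZ_0/tan(βl)

X_in ≈ -24.7 Ω (capacitive)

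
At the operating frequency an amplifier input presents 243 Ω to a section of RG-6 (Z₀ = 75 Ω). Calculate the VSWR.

For a purely resistive load, VSWR = R_L/Z_0 or Z_0/R_L (whichever > 1) = 243/75

VSWR ≈ 3.24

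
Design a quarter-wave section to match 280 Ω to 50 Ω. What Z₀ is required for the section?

Z_qwt = √(Z_0·R_L) = √(50 × 280) = √14000

Z_qwt ≈ 118 Ω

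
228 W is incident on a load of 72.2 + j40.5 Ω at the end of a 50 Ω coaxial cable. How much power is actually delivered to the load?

P_delivered ≈ 199 W

|Γ| = |(22.2 + j40.5)/(122.2 + j40.5)| = 0.359
|Γ|² = 0.129
P_refl = |Γ|²·P_inc = 29.3 W, P_del = (1 − |Γ|²)·P_inc = 199 W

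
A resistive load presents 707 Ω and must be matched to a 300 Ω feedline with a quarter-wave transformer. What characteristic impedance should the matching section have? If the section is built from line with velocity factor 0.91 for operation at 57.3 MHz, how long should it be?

Z_qwt ≈ 461 Ω; length ≈ 1.19 m

Z_qwt = √(Z_0·R_L) = √(300 × 707) = √212100
λ = 0.91·c/f = 4.76 m, so l = λ/4 = 1.19 m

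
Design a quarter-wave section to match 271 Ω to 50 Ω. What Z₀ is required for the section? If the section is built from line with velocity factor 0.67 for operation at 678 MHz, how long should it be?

Z_qwt ≈ 116 Ω; length ≈ 7.41 cm

Z_qwt = √(Z_0·R_L) = √(50 × 271) = √13550
λ = 0.67·c/f = 0.296 m, so l = λ/4 = 0.0741 m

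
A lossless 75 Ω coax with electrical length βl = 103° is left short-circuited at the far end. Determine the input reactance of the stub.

tan(βl) = -4.33
For a short-circuited stub, Z_in = jZ_0·tan(βl)

X_in ≈ -325 Ω (capacitive)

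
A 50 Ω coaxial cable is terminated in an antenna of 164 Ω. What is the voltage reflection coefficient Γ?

Γ = 0.533

Γ = (Z_L − Z_0)/(Z_L + Z_0) = (164 − 50)/(164 + 50) = 114/214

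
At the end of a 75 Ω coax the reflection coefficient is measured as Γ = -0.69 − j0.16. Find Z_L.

Z_L = Z_0·(1 + Γ)/(1 − Γ) = 75·(0.31 − j0.16)/(1.69 + j0.16)

Z_L ≈ 13 − j8.33 Ω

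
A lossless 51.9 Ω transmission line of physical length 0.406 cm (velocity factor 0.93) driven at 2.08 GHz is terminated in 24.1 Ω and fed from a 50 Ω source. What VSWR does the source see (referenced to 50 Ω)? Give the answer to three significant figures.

VSWR ≈ 2.08

λ = v/f = 0.93·c / 2.08 GHz = 0.134 m
βl = 2π·l/λ = 2π × 0.0303 = 10.9°
tan(βl) = 0.193
Z_in = Z_0·(Z_L + jZ_0·tanβl)/(Z_0 + jZ_L·tanβl) = 24.8 + j7.77 Ω
Γ_s = (Z_in − Z_s)/(Z_in + Z_s) = (-25.2 + j7.77)/(74.8 + j7.77), |Γ_s| = 0.351
VSWR = (1 + |Γ_s|)/(1 − |Γ_s|)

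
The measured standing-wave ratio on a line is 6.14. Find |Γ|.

|Γ| = (S − 1)/(S + 1) = (6.14 − 1)/(6.14 + 1) = 5.14/7.14

|Γ| ≈ 0.72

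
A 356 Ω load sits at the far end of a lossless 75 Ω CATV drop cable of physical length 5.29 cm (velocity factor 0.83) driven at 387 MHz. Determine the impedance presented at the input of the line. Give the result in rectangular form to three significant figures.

Z_in ≈ 56.9 − j111 Ω

λ = v/f = 0.83·c / 387 MHz = 0.643 m
βl = 2π·l/λ = 2π × 0.0822 = 29.6°
tan(βl) = tan(29.6°) = 0.568
Z_in = Z_0·(Z_L + jZ_0·tanβl)/(Z_0 + jZ_L·tanβl)
     = 75·(356 + j42.6)/(75 + j202)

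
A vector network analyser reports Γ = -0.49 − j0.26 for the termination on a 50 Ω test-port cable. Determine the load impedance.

Z_L = Z_0·(1 + Γ)/(1 − Γ) = 50·(0.51 − j0.26)/(1.49 + j0.26)

Z_L ≈ 15.1 − j11.4 Ω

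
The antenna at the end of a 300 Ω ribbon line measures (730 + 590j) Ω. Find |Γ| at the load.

|Γ| ≈ 0.615

Γ = (Z_L − Z_0)/(Z_L + Z_0) = (430 + j590)/(1030 + j590)
|Γ| = 730/1190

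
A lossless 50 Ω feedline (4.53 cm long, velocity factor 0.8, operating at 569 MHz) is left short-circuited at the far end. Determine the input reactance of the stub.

X_in ≈ 40 Ω (inductive)

λ = v/f = 0.8·c / 569 MHz = 0.422 m
βl = 2π·l/λ = 2π × 0.107 = 38.7°
tan(βl) = 0.8
For a short-circuited stub, Z_in = jZ_0·tan(βl)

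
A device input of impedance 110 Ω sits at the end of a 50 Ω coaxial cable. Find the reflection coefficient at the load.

Γ = 0.375

Γ = (Z_L − Z_0)/(Z_L + Z_0) = (110 − 50)/(110 + 50) = 60/160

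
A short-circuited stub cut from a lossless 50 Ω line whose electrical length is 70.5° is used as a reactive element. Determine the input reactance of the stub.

X_in ≈ 141 Ω (inductive)

tan(βl) = 2.82
For a short-circuited stub, Z_in = jZ_0·tan(βl)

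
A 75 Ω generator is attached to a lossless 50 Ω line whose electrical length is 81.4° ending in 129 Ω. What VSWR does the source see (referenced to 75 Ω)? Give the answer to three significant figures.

tan(βl) = 6.61
Z_in = Z_0·(Z_L + jZ_0·tanβl)/(Z_0 + jZ_L·tanβl) = 19.8 − j6.4 Ω
Γ_s = (Z_in − Z_s)/(Z_in + Z_s) = (-55.2 − j6.4)/(94.8 − j6.4), |Γ_s| = 0.586
VSWR = (1 + |Γ_s|)/(1 − |Γ_s|)

VSWR ≈ 3.83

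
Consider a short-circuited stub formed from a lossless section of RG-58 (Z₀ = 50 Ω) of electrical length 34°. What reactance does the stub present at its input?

tan(βl) = 0.675
For a short-circuited stub, Z_in = jZ_0·tan(βl)

X_in ≈ 33.7 Ω (inductive)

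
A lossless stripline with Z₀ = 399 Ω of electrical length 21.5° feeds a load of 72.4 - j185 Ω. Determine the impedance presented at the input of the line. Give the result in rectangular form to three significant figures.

tan(βl) = tan(21.5°) = 0.394
Z_in = Z_0·(Z_L + jZ_0·tanβl)/(Z_0 + jZ_L·tanβl)
     = 399·(72.4 − j27.8)/(472 + j28.5)

Z_in ≈ 59.6 − j27.1 Ω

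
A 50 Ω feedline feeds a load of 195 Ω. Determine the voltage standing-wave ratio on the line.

VSWR ≈ 3.9

Γ = (195 − 50)/(195 + 50) = 0.592
VSWR = (1 + 0.592)/(1 − 0.592)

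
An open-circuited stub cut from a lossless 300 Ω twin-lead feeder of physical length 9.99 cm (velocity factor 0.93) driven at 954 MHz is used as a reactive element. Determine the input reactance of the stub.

X_in ≈ 195 Ω (inductive)

λ = v/f = 0.93·c / 954 MHz = 0.292 m
βl = 2π·l/λ = 2π × 0.342 = 123°
tan(βl) = -1.54
For an open-circuited stub, Z_in = −jZ_0·cot(βl) = −jZ_0/tan(βl)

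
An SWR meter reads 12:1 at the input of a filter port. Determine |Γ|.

|Γ| = (S − 1)/(S + 1) = (12 − 1)/(12 + 1) = 11/13

|Γ| ≈ 0.846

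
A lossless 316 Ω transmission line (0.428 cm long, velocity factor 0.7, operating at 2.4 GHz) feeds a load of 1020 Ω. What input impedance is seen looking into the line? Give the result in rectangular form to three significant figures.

λ = v/f = 0.7·c / 2.4 GHz = 0.0875 m
βl = 2π·l/λ = 2π × 0.0489 = 17.6°
tan(βl) = tan(17.6°) = 0.317
Z_in = Z_0·(Z_L + jZ_0·tanβl)/(Z_0 + jZ_L·tanβl)
     = 316·(1020 + j100)/(316 + j324)

Z_in ≈ 548 − j461 Ω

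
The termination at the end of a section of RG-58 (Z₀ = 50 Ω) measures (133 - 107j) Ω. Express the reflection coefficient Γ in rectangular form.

Γ = (Z_L − Z_0)/(Z_L + Z_0) = (83 − j107)/(183 − j107)

Γ ≈ 0.593 − j0.238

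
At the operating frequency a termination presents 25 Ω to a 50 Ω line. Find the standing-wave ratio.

VSWR ≈ 2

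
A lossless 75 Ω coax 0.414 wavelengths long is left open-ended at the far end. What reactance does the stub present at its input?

X_in ≈ 125 Ω (inductive)

βl = 2π × 0.414 = 149°
tan(βl) = -0.6
For an open-ended stub, Z_in = −jZ_0·cot(βl) = −jZ_0/tan(βl)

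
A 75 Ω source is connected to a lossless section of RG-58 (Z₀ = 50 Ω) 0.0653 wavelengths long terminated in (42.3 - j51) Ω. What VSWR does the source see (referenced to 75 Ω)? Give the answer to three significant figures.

VSWR ≈ 3.74

βl = 2π × 0.0653 = 23.5°
tan(βl) = 0.435
Z_in = Z_0·(Z_L + jZ_0·tanβl)/(Z_0 + jZ_L·tanβl) = 22.7 − j26 Ω
Γ_s = (Z_in − Z_s)/(Z_in + Z_s) = (-52.3 − j26)/(97.7 − j26), |Γ_s| = 0.578
VSWR = (1 + |Γ_s|)/(1 − |Γ_s|)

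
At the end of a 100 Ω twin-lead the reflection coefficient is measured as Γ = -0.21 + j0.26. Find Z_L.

Z_L ≈ 58 + j33.9 Ω

Z_L = Z_0·(1 + Γ)/(1 − Γ) = 100·(0.79 + j0.26)/(1.21 − j0.26)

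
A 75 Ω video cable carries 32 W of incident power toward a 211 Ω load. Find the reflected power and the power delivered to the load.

P_reflected ≈ 7.24 W; P_delivered ≈ 24.8 W

Γ = (211 − 75)/(211 + 75) = 0.476
|Γ|² = 0.226
P_refl = |Γ|²·P_inc = 7.24 W, P_del = (1 − |Γ|²)·P_inc = 24.8 W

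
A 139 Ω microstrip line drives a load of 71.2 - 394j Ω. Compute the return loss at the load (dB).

RL ≈ 0.961 dB

Γ = (-67.8 − j394)/(210.2 − j394), |Γ| = 0.895
RL = −20·log₁₀|Γ| = −20·log₁₀(0.895)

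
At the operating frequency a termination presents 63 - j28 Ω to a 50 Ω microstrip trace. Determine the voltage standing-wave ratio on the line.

VSWR ≈ 1.72

Γ = (Z_L − Z_0)/(Z_L + Z_0) = (13 − j28)/(113 − j28)
|Γ| = 30.9/116 = 0.265
VSWR = (1 + |Γ|)/(1 − |Γ|) = 1.27/0.735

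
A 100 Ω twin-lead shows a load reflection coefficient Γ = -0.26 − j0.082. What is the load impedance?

Z_L ≈ 58.1 − j10.3 Ω

Z_L = Z_0·(1 + Γ)/(1 − Γ) = 100·(0.74 − j0.082)/(1.26 + j0.082)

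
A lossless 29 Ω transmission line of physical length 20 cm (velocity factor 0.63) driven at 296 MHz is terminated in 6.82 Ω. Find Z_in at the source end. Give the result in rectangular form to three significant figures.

Z_in ≈ 34.7 − j49.7 Ω

λ = v/f = 0.63·c / 296 MHz = 0.639 m
βl = 2π·l/λ = 2π × 0.313 = 113°
tan(βl) = tan(113°) = -2.38
Z_in = Z_0·(Z_L + jZ_0·tanβl)/(Z_0 + jZ_L·tanβl)
     = 29·(6.82 − j69.1)/(29 − j16.3)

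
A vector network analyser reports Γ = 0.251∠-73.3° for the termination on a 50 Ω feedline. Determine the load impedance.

Z_L ≈ 51 − j26.2 Ω

Z_L = Z_0·(1 + Γ)/(1 − Γ) = 50·(1.07 − j0.24)/(0.928 + j0.24)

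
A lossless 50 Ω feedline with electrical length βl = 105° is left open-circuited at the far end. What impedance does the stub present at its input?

Z_in ≈ +j13.4 Ω

tan(βl) = -3.73
For an open-circuited stub, Z_in = −jZ_0·cot(βl) = −jZ_0/tan(βl)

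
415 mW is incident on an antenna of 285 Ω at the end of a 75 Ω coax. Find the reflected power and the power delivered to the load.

P_reflected ≈ 141 mW; P_delivered ≈ 274 mW

Γ = (285 − 75)/(285 + 75) = 0.583
|Γ|² = 0.34
P_refl = |Γ|²·P_inc = 141 mW, P_del = (1 − |Γ|²)·P_inc = 274 mW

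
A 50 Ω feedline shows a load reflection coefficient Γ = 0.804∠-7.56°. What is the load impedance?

Z_L = Z_0·(1 + Γ)/(1 − Γ) = 50·(1.8 − j0.106)/(0.203 + j0.106)

Z_L ≈ 337 − j202 Ω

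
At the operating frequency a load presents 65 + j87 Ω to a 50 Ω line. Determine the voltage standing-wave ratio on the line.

VSWR ≈ 4.16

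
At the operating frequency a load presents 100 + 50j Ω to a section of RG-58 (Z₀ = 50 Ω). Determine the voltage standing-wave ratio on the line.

VSWR ≈ 2.62

Γ = (Z_L − Z_0)/(Z_L + Z_0) = (50 + j50)/(150 + j50)
|Γ| = 70.7/158 = 0.447
VSWR = (1 + |Γ|)/(1 − |Γ|) = 1.45/0.553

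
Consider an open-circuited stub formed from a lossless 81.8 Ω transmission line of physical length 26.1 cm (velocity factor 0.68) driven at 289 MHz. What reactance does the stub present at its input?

λ = v/f = 0.68·c / 289 MHz = 0.706 m
βl = 2π·l/λ = 2π × 0.37 = 133°
tan(βl) = -1.07
For an open-circuited stub, Z_in = −jZ_0·cot(βl) = −jZ_0/tan(βl)

X_in ≈ 76.6 Ω (inductive)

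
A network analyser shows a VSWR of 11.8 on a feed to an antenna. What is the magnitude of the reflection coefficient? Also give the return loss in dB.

|Γ| ≈ 0.844; return loss ≈ 1.48 dB

|Γ| = (S − 1)/(S + 1) = (11.8 − 1)/(11.8 + 1) = 10.8/12.8
RL = −20·log₁₀|Γ| = −20·log₁₀(0.844)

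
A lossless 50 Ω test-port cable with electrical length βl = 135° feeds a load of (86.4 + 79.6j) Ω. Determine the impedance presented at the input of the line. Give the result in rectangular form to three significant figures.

Z_in ≈ 17.8 + j23.3 Ω

tan(βl) = tan(135°) = -1
Z_in = Z_0·(Z_L + jZ_0·tanβl)/(Z_0 + jZ_L·tanβl)
     = 50·(86.4 + j29.6)/(130 − j86.4)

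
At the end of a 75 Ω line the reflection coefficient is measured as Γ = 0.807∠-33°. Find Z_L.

Z_L = Z_0·(1 + Γ)/(1 − Γ) = 75·(1.68 − j0.44)/(0.323 + j0.44)

Z_L ≈ 87.9 − j222 Ω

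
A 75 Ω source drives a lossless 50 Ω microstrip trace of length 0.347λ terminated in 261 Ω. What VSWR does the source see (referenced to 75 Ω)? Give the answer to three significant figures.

VSWR ≈ 6.43

βl = 2π × 0.347 = 125°
tan(βl) = -1.43
Z_in = Z_0·(Z_L + jZ_0·tanβl)/(Z_0 + jZ_L·tanβl) = 14 + j33 Ω
Γ_s = (Z_in − Z_s)/(Z_in + Z_s) = (-61 + j33)/(89 + j33), |Γ_s| = 0.731
VSWR = (1 + |Γ_s|)/(1 − |Γ_s|)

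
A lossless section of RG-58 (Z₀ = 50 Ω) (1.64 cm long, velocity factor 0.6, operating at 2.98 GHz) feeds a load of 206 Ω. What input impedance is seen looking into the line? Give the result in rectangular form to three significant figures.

Z_in ≈ 12.3 + j6.39 Ω

λ = v/f = 0.6·c / 2.98 GHz = 0.0604 m
βl = 2π·l/λ = 2π × 0.272 = 97.7°
tan(βl) = tan(97.7°) = -7.35
Z_in = Z_0·(Z_L + jZ_0·tanβl)/(Z_0 + jZ_L·tanβl)
     = 50·(206 − j368)/(50 − j1510)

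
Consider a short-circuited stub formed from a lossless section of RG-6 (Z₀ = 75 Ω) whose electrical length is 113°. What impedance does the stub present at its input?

Z_in ≈ −j177 Ω

tan(βl) = -2.36
For a short-circuited stub, Z_in = jZ_0·tan(βl)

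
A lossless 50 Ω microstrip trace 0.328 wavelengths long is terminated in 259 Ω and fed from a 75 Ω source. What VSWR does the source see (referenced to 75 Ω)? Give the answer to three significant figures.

βl = 2π × 0.328 = 118°
tan(βl) = -1.87
Z_in = Z_0·(Z_L + jZ_0·tanβl)/(Z_0 + jZ_L·tanβl) = 12.3 + j25.4 Ω
Γ_s = (Z_in − Z_s)/(Z_in + Z_s) = (-62.7 + j25.4)/(87.3 + j25.4), |Γ_s| = 0.745
VSWR = (1 + |Γ_s|)/(1 − |Γ_s|)

VSWR ≈ 6.83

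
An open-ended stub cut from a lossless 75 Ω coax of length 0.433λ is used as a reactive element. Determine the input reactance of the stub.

X_in ≈ 168 Ω (inductive)

βl = 2π × 0.433 = 156°
tan(βl) = -0.448
For an open-ended stub, Z_in = −jZ_0·cot(βl) = −jZ_0/tan(βl)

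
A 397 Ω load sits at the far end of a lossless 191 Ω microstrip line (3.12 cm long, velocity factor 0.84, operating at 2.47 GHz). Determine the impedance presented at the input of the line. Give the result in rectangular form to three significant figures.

λ = v/f = 0.84·c / 2.47 GHz = 0.102 m
βl = 2π·l/λ = 2π × 0.306 = 110°
tan(βl) = tan(110°) = -2.73
Z_in = Z_0·(Z_L + jZ_0·tanβl)/(Z_0 + jZ_L·tanβl)
     = 191·(397 − j522)/(191 − j1090)

Z_in ≈ 101 + j52.1 Ω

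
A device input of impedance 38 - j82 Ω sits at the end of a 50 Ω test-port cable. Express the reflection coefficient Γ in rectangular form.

Γ = (Z_L − Z_0)/(Z_L + Z_0) = (-12 − j82)/(88 − j82)

Γ ≈ 0.392 − j0.567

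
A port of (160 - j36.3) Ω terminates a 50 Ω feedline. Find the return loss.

RL ≈ 5.3 dB

Γ = (110 − j36.3)/(210 − j36.3), |Γ| = 0.544
RL = −20·log₁₀|Γ| = −20·log₁₀(0.544)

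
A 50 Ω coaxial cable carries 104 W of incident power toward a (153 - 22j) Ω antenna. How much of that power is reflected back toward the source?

|Γ| = |(103 − j22)/(203 − j22)| = 0.516
|Γ|² = 0.266
P_refl = |Γ|²·P_inc = 27.7 W, P_del = (1 − |Γ|²)·P_inc = 76.3 W

P_reflected ≈ 27.7 W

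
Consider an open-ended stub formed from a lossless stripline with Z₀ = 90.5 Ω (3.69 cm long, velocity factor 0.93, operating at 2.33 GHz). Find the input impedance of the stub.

Z_in ≈ +j34.6 Ω

λ = v/f = 0.93·c / 2.33 GHz = 0.12 m
βl = 2π·l/λ = 2π × 0.308 = 111°
tan(βl) = -2.61
For an open-ended stub, Z_in = −jZ_0·cot(βl) = −jZ_0/tan(βl)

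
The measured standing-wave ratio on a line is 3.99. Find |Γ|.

|Γ| = (S − 1)/(S + 1) = (3.99 − 1)/(3.99 + 1) = 2.99/4.99

|Γ| ≈ 0.599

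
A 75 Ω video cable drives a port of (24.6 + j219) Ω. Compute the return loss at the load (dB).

Γ = (-50.4 + j219)/(99.6 + j219), |Γ| = 0.934
RL = −20·log₁₀|Γ| = −20·log₁₀(0.934)

RL ≈ 0.592 dB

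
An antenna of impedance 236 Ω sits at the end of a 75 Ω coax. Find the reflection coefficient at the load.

Γ = (Z_L − Z_0)/(Z_L + Z_0) = (236 − 75)/(236 + 75) = 161/311

Γ = 0.518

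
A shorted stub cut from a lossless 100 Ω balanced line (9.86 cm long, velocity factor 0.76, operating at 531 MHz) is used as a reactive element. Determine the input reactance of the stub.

λ = v/f = 0.76·c / 531 MHz = 0.429 m
βl = 2π·l/λ = 2π × 0.23 = 82.7°
tan(βl) = 7.77
For a shorted stub, Z_in = jZ_0·tan(βl)

X_in ≈ 777 Ω (inductive)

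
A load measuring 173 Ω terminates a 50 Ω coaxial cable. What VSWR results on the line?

VSWR ≈ 3.46

Γ = (173 − 50)/(173 + 50) = 0.552
VSWR = (1 + 0.552)/(1 − 0.552)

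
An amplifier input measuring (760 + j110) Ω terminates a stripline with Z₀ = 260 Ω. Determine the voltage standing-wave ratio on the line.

VSWR ≈ 2.99

Γ = (Z_L − Z_0)/(Z_L + Z_0) = (500 + j110)/(1020 + j110)
|Γ| = 512/1030 = 0.499
VSWR = (1 + |Γ|)/(1 − |Γ|) = 1.5/0.501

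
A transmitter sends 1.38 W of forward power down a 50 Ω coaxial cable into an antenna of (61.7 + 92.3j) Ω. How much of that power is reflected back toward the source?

|Γ| = |(11.7 + j92.3)/(111.7 + j92.3)| = 0.642
|Γ|² = 0.412
P_refl = |Γ|²·P_inc = 0.569 W, P_del = (1 − |Γ|²)·P_inc = 0.811 W

P_reflected ≈ 0.569 W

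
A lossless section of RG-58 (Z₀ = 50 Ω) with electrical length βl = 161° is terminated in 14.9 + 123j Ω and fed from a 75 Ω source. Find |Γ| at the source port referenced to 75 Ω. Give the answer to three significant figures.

|Γ| ≈ 0.922

tan(βl) = -0.344
Z_in = Z_0·(Z_L + jZ_0·tanβl)/(Z_0 + jZ_L·tanβl) = 4.87 + j57.5 Ω
Γ_s = (Z_in − Z_s)/(Z_in + Z_s) = (-70.1 + j57.5)/(79.9 + j57.5), |Γ_s| = 0.922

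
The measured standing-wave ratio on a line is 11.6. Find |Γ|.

|Γ| ≈ 0.841

|Γ| = (S − 1)/(S + 1) = (11.6 − 1)/(11.6 + 1) = 10.6/12.6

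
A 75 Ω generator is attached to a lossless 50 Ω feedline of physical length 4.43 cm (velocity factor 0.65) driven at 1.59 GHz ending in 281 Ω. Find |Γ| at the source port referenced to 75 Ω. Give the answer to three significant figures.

|Γ| ≈ 0.734

λ = v/f = 0.65·c / 1.59 GHz = 0.123 m
βl = 2π·l/λ = 2π × 0.361 = 130°
tan(βl) = -1.19
Z_in = Z_0·(Z_L + jZ_0·tanβl)/(Z_0 + jZ_L·tanβl) = 14.8 + j39.8 Ω
Γ_s = (Z_in − Z_s)/(Z_in + Z_s) = (-60.2 + j39.8)/(89.8 + j39.8), |Γ_s| = 0.734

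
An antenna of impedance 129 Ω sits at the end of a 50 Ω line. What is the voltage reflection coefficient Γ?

Γ = (Z_L − Z_0)/(Z_L + Z_0) = (129 − 50)/(129 + 50) = 79/179

Γ = 0.441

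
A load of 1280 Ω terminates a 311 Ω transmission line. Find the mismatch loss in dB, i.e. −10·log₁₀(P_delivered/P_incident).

Γ = (1280 − 311)/(1280 + 311) = 0.609
|Γ|² = 0.371, so P_del/P_inc = 1 − |Γ|² = 0.629
ML = −10·log₁₀(1 − |Γ|²)

mismatch loss ≈ 2.01 dB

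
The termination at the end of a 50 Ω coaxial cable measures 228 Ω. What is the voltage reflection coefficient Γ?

Γ = 0.64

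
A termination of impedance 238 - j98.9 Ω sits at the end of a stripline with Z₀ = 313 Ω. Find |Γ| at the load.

|Γ| ≈ 0.222

Γ = (Z_L − Z_0)/(Z_L + Z_0) = (-75 − j98.9)/(551 − j98.9)
|Γ| = 124/560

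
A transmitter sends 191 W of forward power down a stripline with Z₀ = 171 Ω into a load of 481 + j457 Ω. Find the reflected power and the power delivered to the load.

|Γ| = |(310 + j457)/(652 + j457)| = 0.694
|Γ|² = 0.481
P_refl = |Γ|²·P_inc = 91.9 W, P_del = (1 − |Γ|²)·P_inc = 99.1 W

P_reflected ≈ 91.9 W; P_delivered ≈ 99.1 W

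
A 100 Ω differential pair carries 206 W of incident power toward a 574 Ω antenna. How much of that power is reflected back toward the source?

Γ = (574 − 100)/(574 + 100) = 0.703
|Γ|² = 0.495
P_refl = |Γ|²·P_inc = 102 W, P_del = (1 − |Γ|²)·P_inc = 104 W

P_reflected ≈ 102 W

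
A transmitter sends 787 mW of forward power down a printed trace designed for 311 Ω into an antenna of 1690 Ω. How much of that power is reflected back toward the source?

P_reflected ≈ 374 mW

Γ = (1690 − 311)/(1690 + 311) = 0.689
|Γ|² = 0.475
P_refl = |Γ|²·P_inc = 374 mW, P_del = (1 − |Γ|²)·P_inc = 413 mW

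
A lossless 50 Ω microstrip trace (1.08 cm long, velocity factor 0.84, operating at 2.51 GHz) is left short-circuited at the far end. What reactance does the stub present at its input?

λ = v/f = 0.84·c / 2.51 GHz = 0.1 m
βl = 2π·l/λ = 2π × 0.108 = 38.7°
tan(βl) = 0.802
For a short-circuited stub, Z_in = jZ_0·tan(βl)

X_in ≈ 40.1 Ω (inductive)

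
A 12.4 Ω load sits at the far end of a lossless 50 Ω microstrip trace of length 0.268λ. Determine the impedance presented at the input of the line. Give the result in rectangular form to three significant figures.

Z_in ≈ 169 − j71.6 Ω

βl = 2π × 0.268 = 96.5°
tan(βl) = tan(96.5°) = -8.8
Z_in = Z_0·(Z_L + jZ_0·tanβl)/(Z_0 + jZ_L·tanβl)
     = 50·(12.4 − j440)/(50 − j109)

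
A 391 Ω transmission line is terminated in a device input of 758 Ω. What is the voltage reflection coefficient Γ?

Γ = 0.319

Γ = (Z_L − Z_0)/(Z_L + Z_0) = (758 − 391)/(758 + 391) = 367/1149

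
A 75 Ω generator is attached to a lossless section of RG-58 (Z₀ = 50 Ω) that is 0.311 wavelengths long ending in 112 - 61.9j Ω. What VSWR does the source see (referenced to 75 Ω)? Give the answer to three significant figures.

βl = 2π × 0.311 = 112°
tan(βl) = -2.48
Z_in = Z_0·(Z_L + jZ_0·tanβl)/(Z_0 + jZ_L·tanβl) = 22.8 + j28.7 Ω
Γ_s = (Z_in − Z_s)/(Z_in + Z_s) = (-52.2 + j28.7)/(97.8 + j28.7), |Γ_s| = 0.585
VSWR = (1 + |Γ_s|)/(1 − |Γ_s|)

VSWR ≈ 3.81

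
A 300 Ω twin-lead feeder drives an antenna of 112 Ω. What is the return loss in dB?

RL ≈ 6.81 dB

Γ = (112 − 300)/(112 + 300) = -0.456
RL = −20·log₁₀|Γ| = −20·log₁₀(0.456)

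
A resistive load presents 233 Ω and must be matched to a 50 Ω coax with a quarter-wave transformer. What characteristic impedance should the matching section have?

Z_qwt = √(Z_0·R_L) = √(50 × 233) = √11650

Z_qwt ≈ 108 Ω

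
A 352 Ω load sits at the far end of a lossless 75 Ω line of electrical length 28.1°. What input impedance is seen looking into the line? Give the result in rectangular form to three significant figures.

Z_in ≈ 62.1 − j116 Ω

tan(βl) = tan(28.1°) = 0.534
Z_in = Z_0·(Z_L + jZ_0·tanβl)/(Z_0 + jZ_L·tanβl)
     = 75·(352 + j40)/(75 + j188)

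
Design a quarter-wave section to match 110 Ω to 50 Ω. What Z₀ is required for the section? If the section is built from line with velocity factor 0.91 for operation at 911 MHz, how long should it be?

Z_qwt ≈ 74.2 Ω; length ≈ 7.49 cm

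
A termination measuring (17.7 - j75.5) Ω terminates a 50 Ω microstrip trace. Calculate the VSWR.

VSWR ≈ 9.51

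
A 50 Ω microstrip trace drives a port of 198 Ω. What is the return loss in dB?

Γ = (198 − 50)/(198 + 50) = 0.597
RL = −20·log₁₀|Γ| = −20·log₁₀(0.597)

RL ≈ 4.48 dB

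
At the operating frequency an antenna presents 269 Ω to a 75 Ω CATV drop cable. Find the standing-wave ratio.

Γ = (269 − 75)/(269 + 75) = 0.564
VSWR = (1 + 0.564)/(1 − 0.564)

VSWR ≈ 3.59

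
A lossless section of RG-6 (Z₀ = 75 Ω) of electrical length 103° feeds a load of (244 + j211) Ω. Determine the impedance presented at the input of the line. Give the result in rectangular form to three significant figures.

Z_in ≈ 12.9 + j5.2 Ω

tan(βl) = tan(103°) = -4.33
Z_in = Z_0·(Z_L + jZ_0·tanβl)/(Z_0 + jZ_L·tanβl)
     = 75·(244 − j114)/(989 − j1060)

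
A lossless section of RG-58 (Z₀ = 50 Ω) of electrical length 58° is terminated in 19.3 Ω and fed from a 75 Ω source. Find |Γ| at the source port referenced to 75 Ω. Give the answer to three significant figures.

tan(βl) = 1.6
Z_in = Z_0·(Z_L + jZ_0·tanβl)/(Z_0 + jZ_L·tanβl) = 49.7 + j49.3 Ω
Γ_s = (Z_in − Z_s)/(Z_in + Z_s) = (-25.3 + j49.3)/(125 + j49.3), |Γ_s| = 0.413

|Γ| ≈ 0.413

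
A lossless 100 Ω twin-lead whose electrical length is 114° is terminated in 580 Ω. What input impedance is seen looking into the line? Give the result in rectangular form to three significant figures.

tan(βl) = tan(114°) = -2.25
Z_in = Z_0·(Z_L + jZ_0·tanβl)/(Z_0 + jZ_L·tanβl)
     = 100·(580 − j225)/(100 − j1300)

Z_in ≈ 20.5 + j42.9 Ω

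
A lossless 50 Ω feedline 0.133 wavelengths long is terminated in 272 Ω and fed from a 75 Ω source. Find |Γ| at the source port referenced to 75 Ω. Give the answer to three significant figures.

|Γ| ≈ 0.72

βl = 2π × 0.133 = 47.9°
tan(βl) = 1.11
Z_in = Z_0·(Z_L + jZ_0·tanβl)/(Z_0 + jZ_L·tanβl) = 16.3 − j42.5 Ω
Γ_s = (Z_in − Z_s)/(Z_in + Z_s) = (-58.7 − j42.5)/(91.3 − j42.5), |Γ_s| = 0.72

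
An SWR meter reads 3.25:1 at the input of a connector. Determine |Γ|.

|Γ| ≈ 0.529

|Γ| = (S − 1)/(S + 1) = (3.25 − 1)/(3.25 + 1) = 2.25/4.25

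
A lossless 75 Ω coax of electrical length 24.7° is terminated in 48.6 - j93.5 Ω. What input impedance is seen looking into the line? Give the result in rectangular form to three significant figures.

Z_in ≈ 23 − j41.9 Ω

tan(βl) = tan(24.7°) = 0.46
Z_in = Z_0·(Z_L + jZ_0·tanβl)/(Z_0 + jZ_L·tanβl)
     = 75·(48.6 − j59)/(118 + j22.4)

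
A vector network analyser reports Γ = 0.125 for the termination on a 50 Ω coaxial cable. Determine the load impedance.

Z_L = Z_0·(1 + Γ)/(1 − Γ) = 50·(1.12)/(0.875)

Z_L ≈ 64.3 Ω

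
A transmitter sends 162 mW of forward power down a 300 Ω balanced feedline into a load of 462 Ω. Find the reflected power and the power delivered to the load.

P_reflected ≈ 7.32 mW; P_delivered ≈ 155 mW

Γ = (462 − 300)/(462 + 300) = 0.213
|Γ|² = 0.0452
P_refl = |Γ|²·P_inc = 7.32 mW, P_del = (1 − |Γ|²)·P_inc = 155 mW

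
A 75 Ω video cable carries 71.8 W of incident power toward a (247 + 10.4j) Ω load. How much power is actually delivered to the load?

|Γ| = |(172 + j10.4)/(322 + j10.4)| = 0.535
|Γ|² = 0.286
P_refl = |Γ|²·P_inc = 20.5 W, P_del = (1 − |Γ|²)·P_inc = 51.3 W

P_delivered ≈ 51.3 W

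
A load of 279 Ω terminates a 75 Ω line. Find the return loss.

Γ = (279 − 75)/(279 + 75) = 0.576
RL = −20·log₁₀|Γ| = −20·log₁₀(0.576)

RL ≈ 4.79 dB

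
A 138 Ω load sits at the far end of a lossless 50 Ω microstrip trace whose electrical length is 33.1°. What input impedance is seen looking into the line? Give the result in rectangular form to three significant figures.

tan(βl) = tan(33.1°) = 0.652
Z_in = Z_0·(Z_L + jZ_0·tanβl)/(Z_0 + jZ_L·tanβl)
     = 50·(138 + j32.6)/(50 + j90)

Z_in ≈ 46.4 − j50.9 Ω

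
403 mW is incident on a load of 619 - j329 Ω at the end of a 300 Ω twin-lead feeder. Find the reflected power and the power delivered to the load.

|Γ| = |(319 − j329)/(919 − j329)| = 0.469
|Γ|² = 0.22
P_refl = |Γ|²·P_inc = 88.8 mW, P_del = (1 − |Γ|²)·P_inc = 314 mW

P_reflected ≈ 88.8 mW; P_delivered ≈ 314 mW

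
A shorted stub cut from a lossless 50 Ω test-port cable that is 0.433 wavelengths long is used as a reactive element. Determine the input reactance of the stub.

βl = 2π × 0.433 = 156°
tan(βl) = -0.448
For a shorted stub, Z_in = jZ_0·tan(βl)

X_in ≈ -22.4 Ω (capacitive)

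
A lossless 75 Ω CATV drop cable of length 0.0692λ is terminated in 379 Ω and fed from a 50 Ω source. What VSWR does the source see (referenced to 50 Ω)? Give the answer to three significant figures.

VSWR ≈ 6.85

βl = 2π × 0.0692 = 24.9°
tan(βl) = 0.464
Z_in = Z_0·(Z_L + jZ_0·tanβl)/(Z_0 + jZ_L·tanβl) = 70.8 − j131 Ω
Γ_s = (Z_in − Z_s)/(Z_in + Z_s) = (20.8 − j131)/(121 − j131), |Γ_s| = 0.745
VSWR = (1 + |Γ_s|)/(1 − |Γ_s|)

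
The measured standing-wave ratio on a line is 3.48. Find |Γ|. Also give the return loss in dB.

|Γ| ≈ 0.554; return loss ≈ 5.14 dB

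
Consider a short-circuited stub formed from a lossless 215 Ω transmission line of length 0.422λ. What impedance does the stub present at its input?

βl = 2π × 0.422 = 152°
tan(βl) = -0.534
For a short-circuited stub, Z_in = jZ_0·tan(βl)

Z_in ≈ −j115 Ω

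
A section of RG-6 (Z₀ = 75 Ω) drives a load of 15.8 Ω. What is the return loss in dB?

Γ = (15.8 − 75)/(15.8 + 75) = -0.652
RL = −20·log₁₀|Γ| = −20·log₁₀(0.652)

RL ≈ 3.72 dB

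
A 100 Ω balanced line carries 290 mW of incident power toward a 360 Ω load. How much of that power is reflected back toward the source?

Γ = (360 − 100)/(360 + 100) = 0.565
|Γ|² = 0.319
P_refl = |Γ|²·P_inc = 92.6 mW, P_del = (1 − |Γ|²)·P_inc = 197 mW

P_reflected ≈ 92.6 mW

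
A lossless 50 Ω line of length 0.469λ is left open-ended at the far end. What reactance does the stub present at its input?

βl = 2π × 0.469 = 169°
tan(βl) = -0.197
For an open-ended stub, Z_in = −jZ_0·cot(βl) = −jZ_0/tan(βl)

X_in ≈ 253 Ω (inductive)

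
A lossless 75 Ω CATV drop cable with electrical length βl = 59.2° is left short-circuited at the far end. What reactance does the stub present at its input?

X_in ≈ 126 Ω (inductive)

tan(βl) = 1.68
For a short-circuited stub, Z_in = jZ_0·tan(βl)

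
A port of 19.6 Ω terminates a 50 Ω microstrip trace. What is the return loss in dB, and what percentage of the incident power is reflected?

RL ≈ 7.19 dB; 19.1% of incident power reflected

Γ = (19.6 − 50)/(19.6 + 50) = -0.437
RL = −20·log₁₀(0.437) = 7.19 dB
P_refl/P_inc = |Γ|² = 0.191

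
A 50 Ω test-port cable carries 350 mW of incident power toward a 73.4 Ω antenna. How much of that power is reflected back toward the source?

P_reflected ≈ 12.6 mW

Γ = (73.4 − 50)/(73.4 + 50) = 0.19
|Γ|² = 0.036
P_refl = |Γ|²·P_inc = 12.6 mW, P_del = (1 − |Γ|²)·P_inc = 337 mW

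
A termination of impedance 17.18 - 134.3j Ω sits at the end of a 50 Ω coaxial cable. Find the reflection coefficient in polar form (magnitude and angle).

Γ ≈ 0.921 ∠ -40.3°

Γ = (Z_L − Z_0)/(Z_L + Z_0) = (-32.82 − j134.3)/(67.18 − j134.3)
|Γ| = 138/150 = 0.921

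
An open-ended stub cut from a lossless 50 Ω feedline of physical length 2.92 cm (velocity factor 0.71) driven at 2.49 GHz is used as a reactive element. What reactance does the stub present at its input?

X_in ≈ 32.3 Ω (inductive)

λ = v/f = 0.71·c / 2.49 GHz = 0.0855 m
βl = 2π·l/λ = 2π × 0.341 = 123°
tan(βl) = -1.55
For an open-ended stub, Z_in = −jZ_0·cot(βl) = −jZ_0/tan(βl)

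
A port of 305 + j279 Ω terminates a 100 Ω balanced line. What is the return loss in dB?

Γ = (205 + j279)/(405 + j279), |Γ| = 0.704
RL = −20·log₁₀|Γ| = −20·log₁₀(0.704)

RL ≈ 3.05 dB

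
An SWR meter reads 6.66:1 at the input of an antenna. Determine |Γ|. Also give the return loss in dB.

|Γ| ≈ 0.739; return loss ≈ 2.63 dB

|Γ| = (S − 1)/(S + 1) = (6.66 − 1)/(6.66 + 1) = 5.66/7.66
RL = −20·log₁₀|Γ| = −20·log₁₀(0.739)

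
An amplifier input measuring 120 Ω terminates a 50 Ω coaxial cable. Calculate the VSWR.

VSWR ≈ 2.4

Γ = (120 − 50)/(120 + 50) = 0.412
VSWR = (1 + 0.412)/(1 − 0.412)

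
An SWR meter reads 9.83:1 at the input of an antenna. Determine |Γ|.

|Γ| = (S − 1)/(S + 1) = (9.83 − 1)/(9.83 + 1) = 8.83/10.8

|Γ| ≈ 0.815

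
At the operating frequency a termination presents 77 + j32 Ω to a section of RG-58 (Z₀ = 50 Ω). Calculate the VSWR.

VSWR ≈ 1.94

Γ = (Z_L − Z_0)/(Z_L + Z_0) = (27 + j32)/(127 + j32)
|Γ| = 41.9/131 = 0.32
VSWR = (1 + |Γ|)/(1 − |Γ|) = 1.32/0.68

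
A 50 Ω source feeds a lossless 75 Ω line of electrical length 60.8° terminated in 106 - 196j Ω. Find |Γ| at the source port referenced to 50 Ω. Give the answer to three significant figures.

|Γ| ≈ 0.655

tan(βl) = 1.79
Z_in = Z_0·(Z_L + jZ_0·tanβl)/(Z_0 + jZ_L·tanβl) = 11.5 − j16 Ω
Γ_s = (Z_in − Z_s)/(Z_in + Z_s) = (-38.5 − j16)/(61.5 − j16), |Γ_s| = 0.655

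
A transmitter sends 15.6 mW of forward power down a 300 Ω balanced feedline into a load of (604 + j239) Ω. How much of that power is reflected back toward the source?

P_reflected ≈ 2.67 mW

|Γ| = |(304 + j239)/(904 + j239)| = 0.414
|Γ|² = 0.171
P_refl = |Γ|²·P_inc = 2.67 mW, P_del = (1 − |Γ|²)·P_inc = 12.9 mW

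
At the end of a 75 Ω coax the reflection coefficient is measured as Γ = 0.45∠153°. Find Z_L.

Z_L ≈ 29.8 + j15.3 Ω

Z_L = Z_0·(1 + Γ)/(1 − Γ) = 75·(0.599 + j0.204)/(1.4 − j0.204)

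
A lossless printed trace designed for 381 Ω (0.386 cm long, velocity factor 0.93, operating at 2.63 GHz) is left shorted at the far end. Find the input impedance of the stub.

λ = v/f = 0.93·c / 2.63 GHz = 0.106 m
βl = 2π·l/λ = 2π × 0.0364 = 13.1°
tan(βl) = 0.233
For a shorted stub, Z_in = jZ_0·tan(βl)

Z_in ≈ +j88.7 Ω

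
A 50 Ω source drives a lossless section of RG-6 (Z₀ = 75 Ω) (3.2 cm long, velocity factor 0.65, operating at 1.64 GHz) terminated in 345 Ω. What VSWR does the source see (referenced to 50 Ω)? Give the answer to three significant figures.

λ = v/f = 0.65·c / 1.64 GHz = 0.119 m
βl = 2π·l/λ = 2π × 0.269 = 96.9°
tan(βl) = -8.28
Z_in = Z_0·(Z_L + jZ_0·tanβl)/(Z_0 + jZ_L·tanβl) = 16.5 + j8.62 Ω
Γ_s = (Z_in − Z_s)/(Z_in + Z_s) = (-33.5 + j8.62)/(66.5 + j8.62), |Γ_s| = 0.515
VSWR = (1 + |Γ_s|)/(1 − |Γ_s|)

VSWR ≈ 3.13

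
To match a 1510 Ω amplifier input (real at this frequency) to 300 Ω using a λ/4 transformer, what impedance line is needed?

Z_qwt = √(Z_0·R_L) = √(300 × 1510) = √453000

Z_qwt ≈ 673 Ω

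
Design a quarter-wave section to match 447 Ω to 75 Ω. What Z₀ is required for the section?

Z_qwt = √(Z_0·R_L) = √(75 × 447) = √33520

Z_qwt ≈ 183 Ω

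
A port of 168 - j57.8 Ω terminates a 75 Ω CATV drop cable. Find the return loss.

RL ≈ 7.16 dB

Γ = (93 − j57.8)/(243 − j57.8), |Γ| = 0.438
RL = −20·log₁₀|Γ| = −20·log₁₀(0.438)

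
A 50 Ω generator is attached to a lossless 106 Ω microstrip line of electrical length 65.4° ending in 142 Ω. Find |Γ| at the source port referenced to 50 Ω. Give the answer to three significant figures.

tan(βl) = 2.18
Z_in = Z_0·(Z_L + jZ_0·tanβl)/(Z_0 + jZ_L·tanβl) = 85.7 − j19.2 Ω
Γ_s = (Z_in − Z_s)/(Z_in + Z_s) = (35.7 − j19.2)/(136 − j19.2), |Γ_s| = 0.296

|Γ| ≈ 0.296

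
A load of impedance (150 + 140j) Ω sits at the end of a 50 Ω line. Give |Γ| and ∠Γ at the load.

Γ = (Z_L − Z_0)/(Z_L + Z_0) = (100 + j140)/(200 + j140)
|Γ| = 172/244 = 0.705

Γ ≈ 0.705 ∠ 19.5°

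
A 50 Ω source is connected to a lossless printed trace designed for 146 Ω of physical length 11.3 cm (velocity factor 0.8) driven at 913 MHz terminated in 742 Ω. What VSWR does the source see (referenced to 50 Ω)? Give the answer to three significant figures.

VSWR ≈ 12.5

λ = v/f = 0.8·c / 913 MHz = 0.263 m
βl = 2π·l/λ = 2π × 0.43 = 155°
tan(βl) = -0.472
Z_in = Z_0·(Z_L + jZ_0·tanβl)/(Z_0 + jZ_L·tanβl) = 135 + j253 Ω
Γ_s = (Z_in − Z_s)/(Z_in + Z_s) = (84.5 + j253)/(185 + j253), |Γ_s| = 0.852
VSWR = (1 + |Γ_s|)/(1 − |Γ_s|)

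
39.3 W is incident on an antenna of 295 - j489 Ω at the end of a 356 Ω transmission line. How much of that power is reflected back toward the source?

P_reflected ≈ 14.4 W

|Γ| = |(-61 − j489)/(651 − j489)| = 0.605
|Γ|² = 0.366
P_refl = |Γ|²·P_inc = 14.4 W, P_del = (1 − |Γ|²)·P_inc = 24.9 W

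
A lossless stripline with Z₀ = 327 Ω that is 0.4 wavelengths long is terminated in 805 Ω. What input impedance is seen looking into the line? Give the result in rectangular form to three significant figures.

Z_in ≈ 293 + j286 Ω

βl = 2π × 0.4 = 144°
tan(βl) = tan(144°) = -0.727
Z_in = Z_0·(Z_L + jZ_0·tanβl)/(Z_0 + jZ_L·tanβl)
     = 327·(805 − j238)/(327 − j585)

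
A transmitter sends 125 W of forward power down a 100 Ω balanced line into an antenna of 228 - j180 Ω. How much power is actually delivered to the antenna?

|Γ| = |(128 − j180)/(328 − j180)| = 0.59
|Γ|² = 0.348
P_refl = |Γ|²·P_inc = 43.6 W, P_del = (1 − |Γ|²)·P_inc = 81.4 W

P_delivered ≈ 81.4 W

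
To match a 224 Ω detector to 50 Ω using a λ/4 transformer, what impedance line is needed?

Z_qwt ≈ 106 Ω

Z_qwt = √(Z_0·R_L) = √(50 × 224) = √11200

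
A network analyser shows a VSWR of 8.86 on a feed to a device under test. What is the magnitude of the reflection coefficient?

|Γ| ≈ 0.797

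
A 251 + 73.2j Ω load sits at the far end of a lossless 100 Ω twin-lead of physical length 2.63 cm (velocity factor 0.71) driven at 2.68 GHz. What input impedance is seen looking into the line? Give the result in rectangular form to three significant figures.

Z_in ≈ 41.3 + j34.5 Ω

λ = v/f = 0.71·c / 2.68 GHz = 0.0795 m
βl = 2π·l/λ = 2π × 0.331 = 119°
tan(βl) = tan(119°) = -1.79
Z_in = Z_0·(Z_L + jZ_0·tanβl)/(Z_0 + jZ_L·tanβl)
     = 100·(251 − j106)/(231 − j450)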